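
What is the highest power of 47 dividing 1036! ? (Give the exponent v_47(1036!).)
v_47(1036!) = 22

Legendre's formula: v_p(n!) = Σ_{k ≥ 1} ⌊n / p^k⌋. For p = 47, n = 1036, the terms are:
  ⌊1036/47^1⌋ = ⌊1036/47⌋ = 22
(the next term ⌊1036/47^2⌋ = 0, terminating the sum). Summing: v_47(1036!) = 22 = 22.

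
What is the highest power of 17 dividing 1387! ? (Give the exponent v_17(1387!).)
v_17(1387!) = 85

Legendre's formula: v_p(n!) = Σ_{k ≥ 1} ⌊n / p^k⌋. For p = 17, n = 1387, the terms are:
  ⌊1387/17^1⌋ = ⌊1387/17⌋ = 81
  ⌊1387/17^2⌋ = ⌊1387/289⌋ = 4
(the next term ⌊1387/17^3⌋ = 0, terminating the sum). Summing: v_17(1387!) = 81 + 4 = 85.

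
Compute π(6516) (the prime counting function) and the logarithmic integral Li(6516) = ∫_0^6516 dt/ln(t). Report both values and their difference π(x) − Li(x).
π(6516) = 842;  Li(6516) ≈ 859.44;  π(x) − Li(x) ≈ -17.44.

Direct count of primes ≤ 6516 gives π(6516) = 842. Numerical evaluation of the logarithmic integral gives Li(6516) ≈ 859.44. The difference π(x) − Li(x) ≈ -17.44 is typically negative for small/moderate x (Li(x) overestimates), though Littlewood's theorem shows this sign changes infinitely often.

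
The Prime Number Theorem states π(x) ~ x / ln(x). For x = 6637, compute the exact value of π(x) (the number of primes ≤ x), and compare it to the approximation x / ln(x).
π(6637) = 856;  x/ln(x) ≈ 754.17;  relative error ≈ 11.90%.

Directly count primes up to 6637: π(6637) = 856. The PNT approximation gives 6637/ln(6637) ≈ 6637/8.80042 ≈ 754.17. Relative error (π(x) − x/ln(x)) / π(x) ≈ 11.90%; the approximation is known to undercount slightly (Li(x) is a better estimate).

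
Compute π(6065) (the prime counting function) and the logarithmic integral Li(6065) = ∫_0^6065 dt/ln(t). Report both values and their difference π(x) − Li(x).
π(6065) = 790;  Li(6065) ≈ 807.88;  π(x) − Li(x) ≈ -17.88.

Direct count of primes ≤ 6065 gives π(6065) = 790. Numerical evaluation of the logarithmic integral gives Li(6065) ≈ 807.88. The difference π(x) − Li(x) ≈ -17.88 is typically negative for small/moderate x (Li(x) overestimates), though Littlewood's theorem shows this sign changes infinitely often.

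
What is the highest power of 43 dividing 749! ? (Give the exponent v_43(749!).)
v_43(749!) = 17

Legendre's formula: v_p(n!) = Σ_{k ≥ 1} ⌊n / p^k⌋. For p = 43, n = 749, the terms are:
  ⌊749/43^1⌋ = ⌊749/43⌋ = 17
(the next term ⌊749/43^2⌋ = 0, terminating the sum). Summing: v_43(749!) = 17 = 17.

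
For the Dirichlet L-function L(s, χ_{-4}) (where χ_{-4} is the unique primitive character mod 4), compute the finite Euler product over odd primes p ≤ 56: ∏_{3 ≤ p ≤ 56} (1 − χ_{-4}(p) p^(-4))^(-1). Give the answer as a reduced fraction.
∏ = 257364431333305770108011762895409938991497014556861335561/260241495905762991772533773778373936417391479107040051200

The odd primes p ≤ 56 are [3, 5, 7, 11, 13, 17, 19, 23, 29, 31, 37, 41, 43, 47, 53]. For each, χ(p) = 1 if p ≡ 1 mod 4, χ(p) = −1 if p ≡ 3 mod 4. Taking (1 − χ(p)/p^4)^(-1) = p^4/(p^4 − χ(p)): (1 − (-1)/3^4)^(-1) · (1 − (1)/5^4)^(-1) · (1 − (-1)/7^4)^(-1) · (1 − (-1)/11^4)^(-1) · (1 − (1)/13^4)^(-1) · (1 − (1)/17^4)^(-1) · (1 − (-1)/19^4)^(-1) · (1 − (-1)/23^4)^(-1) · (1 − (1)/29^4)^(-1) · (1 − (-1)/31^4)^(-1) · (1 − (1)/37^4)^(-1) · (1 − (1)/41^4)^(-1) · (1 − (-1)/43^4)^(-1) · (1 − (-1)/47^4)^(-1) · (1 − (1)/53^4)^(-1) = 257364431333305770108011762895409938991497014556861335561/260241495905762991772533773778373936417391479107040051200.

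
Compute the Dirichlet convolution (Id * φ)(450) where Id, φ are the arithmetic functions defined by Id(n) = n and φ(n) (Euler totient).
(Id * φ)(450) = 4095

Divisors of 450: [1, 2, 3, 5, 6, 9, 10, 15, 18, 25, 30, 45, 50, 75, 90, 150, 225, 450]. For each d | 450:
  d = 1: Id(1) · φ(450/1) = 1 · 120 = 120
  d = 2: Id(2) · φ(450/2) = 2 · 120 = 240
  d = 3: Id(3) · φ(450/3) = 3 · 40 = 120
  d = 5: Id(5) · φ(450/5) = 5 · 24 = 120
  d = 6: Id(6) · φ(450/6) = 6 · 40 = 240
  d = 9: Id(9) · φ(450/9) = 9 · 20 = 180
  d = 10: Id(10) · φ(450/10) = 10 · 24 = 240
  d = 15: Id(15) · φ(450/15) = 15 · 8 = 120
  d = 18: Id(18) · φ(450/18) = 18 · 20 = 360
  d = 25: Id(25) · φ(450/25) = 25 · 6 = 150
  d = 30: Id(30) · φ(450/30) = 30 · 8 = 240
  d = 45: Id(45) · φ(450/45) = 45 · 4 = 180
  d = 50: Id(50) · φ(450/50) = 50 · 6 = 300
  d = 75: Id(75) · φ(450/75) = 75 · 2 = 150
  d = 90: Id(90) · φ(450/90) = 90 · 4 = 360
  d = 150: Id(150) · φ(450/150) = 150 · 2 = 300
  d = 225: Id(225) · φ(450/225) = 225 · 1 = 225
  d = 450: Id(450) · φ(450/450) = 450 · 1 = 450
Summing: (Id * φ)(450) = 120 + 240 + 120 + 120 + 240 + 180 + 240 + 120 + 360 + 150 + 240 + 180 + 300 + 150 + 360 + 300 + 225 + 450 = 4095.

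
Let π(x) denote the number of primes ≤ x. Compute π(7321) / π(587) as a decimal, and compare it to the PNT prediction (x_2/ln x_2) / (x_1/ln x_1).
π(7321)/π(587) = 933/107 ≈ 8.7196;  PNT prediction ≈ 8.9351.

π(587) = 107 and π(7321) = 933, so π(7321)/π(587) ≈ 8.7196. The PNT-predicted ratio is (7321/ln(7321)) / (587/ln(587)) ≈ 8.9351. The two agree to within a few percent, as expected.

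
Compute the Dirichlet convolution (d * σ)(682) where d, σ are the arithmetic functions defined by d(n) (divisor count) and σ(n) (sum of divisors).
(d * σ)(682) = 2380

Divisors of 682: [1, 2, 11, 22, 31, 62, 341, 682]. For each d | 682:
  d = 1: d(1) · σ(682/1) = 1 · 1152 = 1152
  d = 2: d(2) · σ(682/2) = 2 · 384 = 768
  d = 11: d(11) · σ(682/11) = 2 · 96 = 192
  d = 22: d(22) · σ(682/22) = 4 · 32 = 128
  d = 31: d(31) · σ(682/31) = 2 · 36 = 72
  d = 62: d(62) · σ(682/62) = 4 · 12 = 48
  d = 341: d(341) · σ(682/341) = 4 · 3 = 12
  d = 682: d(682) · σ(682/682) = 8 · 1 = 8
Summing: (d * σ)(682) = 1152 + 768 + 192 + 128 + 72 + 48 + 12 + 8 = 2380.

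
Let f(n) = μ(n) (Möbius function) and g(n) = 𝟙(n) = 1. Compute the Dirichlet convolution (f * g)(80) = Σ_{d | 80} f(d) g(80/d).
(μ * 𝟙)(80) = 0

Divisors of 80: [1, 2, 4, 5, 8, 10, 16, 20, 40, 80]. For each d | 80:
  d = 1: μ(1) · 𝟙(80/1) = 1 · 1 = 1
  d = 2: μ(2) · 𝟙(80/2) = -1 · 1 = -1
  d = 4: μ(4) · 𝟙(80/4) = 0 · 1 = 0
  d = 5: μ(5) · 𝟙(80/5) = -1 · 1 = -1
  d = 8: μ(8) · 𝟙(80/8) = 0 · 1 = 0
  d = 10: μ(10) · 𝟙(80/10) = 1 · 1 = 1
  d = 16: μ(16) · 𝟙(80/16) = 0 · 1 = 0
  d = 20: μ(20) · 𝟙(80/20) = 0 · 1 = 0
  d = 40: μ(40) · 𝟙(80/40) = 0 · 1 = 0
  d = 80: μ(80) · 𝟙(80/80) = 0 · 1 = 0
Summing: (μ * 𝟙)(80) = 1 + -1 + 0 + -1 + 0 + 1 + 0 + 0 + 0 + 0 = 0.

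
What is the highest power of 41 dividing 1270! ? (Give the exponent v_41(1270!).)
v_41(1270!) = 30

Legendre's formula: v_p(n!) = Σ_{k ≥ 1} ⌊n / p^k⌋. For p = 41, n = 1270, the terms are:
  ⌊1270/41^1⌋ = ⌊1270/41⌋ = 30
(the next term ⌊1270/41^2⌋ = 0, terminating the sum). Summing: v_41(1270!) = 30 = 30.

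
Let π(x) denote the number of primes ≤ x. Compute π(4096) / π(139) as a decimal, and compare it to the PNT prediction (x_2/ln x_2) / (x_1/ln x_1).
π(4096)/π(139) = 564/34 ≈ 16.5882;  PNT prediction ≈ 17.4815.

π(139) = 34 and π(4096) = 564, so π(4096)/π(139) ≈ 16.5882. The PNT-predicted ratio is (4096/ln(4096)) / (139/ln(139)) ≈ 17.4815. The two agree to within a few percent, as expected.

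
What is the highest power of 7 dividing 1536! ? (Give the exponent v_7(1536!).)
v_7(1536!) = 254

Legendre's formula: v_p(n!) = Σ_{k ≥ 1} ⌊n / p^k⌋. For p = 7, n = 1536, the terms are:
  ⌊1536/7^1⌋ = ⌊1536/7⌋ = 219
  ⌊1536/7^2⌋ = ⌊1536/49⌋ = 31
  ⌊1536/7^3⌋ = ⌊1536/343⌋ = 4
(the next term ⌊1536/7^4⌋ = 0, terminating the sum). Summing: v_7(1536!) = 219 + 31 + 4 = 254.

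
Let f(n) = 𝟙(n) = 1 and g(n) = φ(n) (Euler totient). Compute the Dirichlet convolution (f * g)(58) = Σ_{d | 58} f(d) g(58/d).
(𝟙 * φ)(58) = 58

Divisors of 58: [1, 2, 29, 58]. For each d | 58:
  d = 1: 𝟙(1) · φ(58/1) = 1 · 28 = 28
  d = 2: 𝟙(2) · φ(58/2) = 1 · 28 = 28
  d = 29: 𝟙(29) · φ(58/29) = 1 · 1 = 1
  d = 58: 𝟙(58) · φ(58/58) = 1 · 1 = 1
Summing: (𝟙 * φ)(58) = 28 + 28 + 1 + 1 = 58.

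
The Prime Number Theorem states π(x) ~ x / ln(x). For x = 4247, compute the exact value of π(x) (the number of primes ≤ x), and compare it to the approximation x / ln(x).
π(4247) = 582;  x/ln(x) ≈ 508.38;  relative error ≈ 12.65%.

Directly count primes up to 4247: π(4247) = 582. The PNT approximation gives 4247/ln(4247) ≈ 4247/8.35397 ≈ 508.38. Relative error (π(x) − x/ln(x)) / π(x) ≈ 12.65%; the approximation is known to undercount slightly (Li(x) is a better estimate).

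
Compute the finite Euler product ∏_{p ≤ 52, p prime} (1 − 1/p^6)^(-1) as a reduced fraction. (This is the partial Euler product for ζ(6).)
∏ = 739922824862544451640166694180680765476614483998462834502498139791315/727309058868145310276350820375862045292293308126790710400267935809536

The primes p ≤ 52 are [2, 3, 5, 7, 11, 13, 17, 19, 23, 29, 31, 37, 41, 43, 47]. For each prime, (1 − 1/p^6)^(-1) = p^6 / (p^6 − 1). The product is (1 − 1/2^6)^(-1), (1 − 1/3^6)^(-1), (1 − 1/5^6)^(-1), (1 − 1/7^6)^(-1), (1 − 1/11^6)^(-1), (1 − 1/13^6)^(-1), (1 − 1/17^6)^(-1), (1 − 1/19^6)^(-1), (1 − 1/23^6)^(-1), (1 − 1/29^6)^(-1), (1 − 1/31^6)^(-1), (1 − 1/37^6)^(-1), (1 − 1/41^6)^(-1), (1 − 1/43^6)^(-1), (1 − 1/47^6)^(-1) = ∏ p^6 / (p^6 − 1) = 739922824862544451640166694180680765476614483998462834502498139791315/727309058868145310276350820375862045292293308126790710400267935809536.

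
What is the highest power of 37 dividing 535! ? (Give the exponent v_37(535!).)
v_37(535!) = 14

Legendre's formula: v_p(n!) = Σ_{k ≥ 1} ⌊n / p^k⌋. For p = 37, n = 535, the terms are:
  ⌊535/37^1⌋ = ⌊535/37⌋ = 14
(the next term ⌊535/37^2⌋ = 0, terminating the sum). Summing: v_37(535!) = 14 = 14.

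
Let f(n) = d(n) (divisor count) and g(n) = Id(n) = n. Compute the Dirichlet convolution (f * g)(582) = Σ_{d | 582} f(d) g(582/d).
(d * Id)(582) = 1980

Divisors of 582: [1, 2, 3, 6, 97, 194, 291, 582]. For each d | 582:
  d = 1: d(1) · Id(582/1) = 1 · 582 = 582
  d = 2: d(2) · Id(582/2) = 2 · 291 = 582
  d = 3: d(3) · Id(582/3) = 2 · 194 = 388
  d = 6: d(6) · Id(582/6) = 4 · 97 = 388
  d = 97: d(97) · Id(582/97) = 2 · 6 = 12
  d = 194: d(194) · Id(582/194) = 4 · 3 = 12
  d = 291: d(291) · Id(582/291) = 4 · 2 = 8
  d = 582: d(582) · Id(582/582) = 8 · 1 = 8
Summing: (d * Id)(582) = 582 + 582 + 388 + 388 + 12 + 12 + 8 + 8 = 1980.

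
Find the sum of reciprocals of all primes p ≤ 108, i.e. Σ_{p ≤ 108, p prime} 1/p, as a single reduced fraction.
Σ 1/p = 4701017770207212913287900722730772880277689/2566376117594999414479597815340071648394470

π(108) = 28, so the primes ≤ 108 are [2, 3, 5, 7, 11, 13, 17, 19, 23, 29, 31, 37, 41, 43, 47, 53, 59, 61, 67, 71, 73, 79, 83, 89, 97, 101, 103, 107]. Summing 1/p over these primes: 4701017770207212913287900722730772880277689/2566376117594999414479597815340071648394470 ≈ 1.8318. Mertens estimate ln ln(108) + 0.2615 ≈ 1.8053.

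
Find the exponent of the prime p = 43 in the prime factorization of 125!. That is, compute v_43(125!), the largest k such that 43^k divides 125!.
v_43(125!) = 2

Legendre's formula: v_p(n!) = Σ_{k ≥ 1} ⌊n / p^k⌋. For p = 43, n = 125, the terms are:
  ⌊125/43^1⌋ = ⌊125/43⌋ = 2
(the next term ⌊125/43^2⌋ = 0, terminating the sum). Summing: v_43(125!) = 2 = 2.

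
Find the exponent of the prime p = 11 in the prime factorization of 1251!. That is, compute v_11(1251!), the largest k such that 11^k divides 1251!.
v_11(1251!) = 123

Legendre's formula: v_p(n!) = Σ_{k ≥ 1} ⌊n / p^k⌋. For p = 11, n = 1251, the terms are:
  ⌊1251/11^1⌋ = ⌊1251/11⌋ = 113
  ⌊1251/11^2⌋ = ⌊1251/121⌋ = 10
(the next term ⌊1251/11^3⌋ = 0, terminating the sum). Summing: v_11(1251!) = 113 + 10 = 123.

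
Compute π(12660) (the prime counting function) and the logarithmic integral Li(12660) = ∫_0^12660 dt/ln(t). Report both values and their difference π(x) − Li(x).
π(12660) = 1513;  Li(12660) ≈ 1531.17;  π(x) − Li(x) ≈ -18.17.

Direct count of primes ≤ 12660 gives π(12660) = 1513. Numerical evaluation of the logarithmic integral gives Li(12660) ≈ 1531.17. The difference π(x) − Li(x) ≈ -18.17 is typically negative for small/moderate x (Li(x) overestimates), though Littlewood's theorem shows this sign changes infinitely often.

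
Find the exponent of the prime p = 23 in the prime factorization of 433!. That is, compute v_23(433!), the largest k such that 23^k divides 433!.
v_23(433!) = 18

Legendre's formula: v_p(n!) = Σ_{k ≥ 1} ⌊n / p^k⌋. For p = 23, n = 433, the terms are:
  ⌊433/23^1⌋ = ⌊433/23⌋ = 18
(the next term ⌊433/23^2⌋ = 0, terminating the sum). Summing: v_23(433!) = 18 = 18.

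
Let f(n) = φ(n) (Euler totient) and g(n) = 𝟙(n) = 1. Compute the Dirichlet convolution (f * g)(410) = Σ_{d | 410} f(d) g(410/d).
(φ * 𝟙)(410) = 410

Divisors of 410: [1, 2, 5, 10, 41, 82, 205, 410]. For each d | 410:
  d = 1: φ(1) · 𝟙(410/1) = 1 · 1 = 1
  d = 2: φ(2) · 𝟙(410/2) = 1 · 1 = 1
  d = 5: φ(5) · 𝟙(410/5) = 4 · 1 = 4
  d = 10: φ(10) · 𝟙(410/10) = 4 · 1 = 4
  d = 41: φ(41) · 𝟙(410/41) = 40 · 1 = 40
  d = 82: φ(82) · 𝟙(410/82) = 40 · 1 = 40
  d = 205: φ(205) · 𝟙(410/205) = 160 · 1 = 160
  d = 410: φ(410) · 𝟙(410/410) = 160 · 1 = 160
Summing: (φ * 𝟙)(410) = 1 + 1 + 4 + 4 + 40 + 40 + 160 + 160 = 410.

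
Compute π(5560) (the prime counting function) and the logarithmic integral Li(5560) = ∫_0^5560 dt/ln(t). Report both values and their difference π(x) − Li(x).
π(5560) = 733;  Li(5560) ≈ 749.62;  π(x) − Li(x) ≈ -16.62.

Direct count of primes ≤ 5560 gives π(5560) = 733. Numerical evaluation of the logarithmic integral gives Li(5560) ≈ 749.62. The difference π(x) − Li(x) ≈ -16.62 is typically negative for small/moderate x (Li(x) overestimates), though Littlewood's theorem shows this sign changes infinitely often.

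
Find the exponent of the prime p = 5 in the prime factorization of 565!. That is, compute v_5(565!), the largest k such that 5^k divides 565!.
v_5(565!) = 139

Legendre's formula: v_p(n!) = Σ_{k ≥ 1} ⌊n / p^k⌋. For p = 5, n = 565, the terms are:
  ⌊565/5^1⌋ = ⌊565/5⌋ = 113
  ⌊565/5^2⌋ = ⌊565/25⌋ = 22
  ⌊565/5^3⌋ = ⌊565/125⌋ = 4
(the next term ⌊565/5^4⌋ = 0, terminating the sum). Summing: v_5(565!) = 113 + 22 + 4 = 139.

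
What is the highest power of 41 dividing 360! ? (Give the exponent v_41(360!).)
v_41(360!) = 8

Legendre's formula: v_p(n!) = Σ_{k ≥ 1} ⌊n / p^k⌋. For p = 41, n = 360, the terms are:
  ⌊360/41^1⌋ = ⌊360/41⌋ = 8
(the next term ⌊360/41^2⌋ = 0, terminating the sum). Summing: v_41(360!) = 8 = 8.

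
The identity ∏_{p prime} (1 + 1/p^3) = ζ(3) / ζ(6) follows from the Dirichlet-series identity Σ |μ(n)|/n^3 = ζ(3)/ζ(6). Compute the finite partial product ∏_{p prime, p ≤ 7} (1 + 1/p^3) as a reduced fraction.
∏ = 1032/875

The primes p ≤ 7 are [2, 3, 5, 7]. For each, (1 + 1/p^3) = (p^3 + 1)/p^3. Multiplying these fractions over p ∈ [2, 3, 5, 7] gives 1032/875. (In the limit P → ∞ this tends to ζ(3)/ζ(6).)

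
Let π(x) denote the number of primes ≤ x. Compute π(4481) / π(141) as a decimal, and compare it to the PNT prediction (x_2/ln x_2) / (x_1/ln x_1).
π(4481)/π(141) = 608/34 ≈ 17.8824;  PNT prediction ≈ 18.7060.

π(141) = 34 and π(4481) = 608, so π(4481)/π(141) ≈ 17.8824. The PNT-predicted ratio is (4481/ln(4481)) / (141/ln(141)) ≈ 18.7060. The two agree to within a few percent, as expected.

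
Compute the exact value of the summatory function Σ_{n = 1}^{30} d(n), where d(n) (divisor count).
Σ_{n ≤ 30} d(n) = 111

Compute d(n) for each 1 ≤ n ≤ 30: d(1) = 1, d(2) = 2, d(3) = 2, d(4) = 3, d(5) = 2, d(6) = 4, d(7) = 2, d(8) = 4, d(9) = 3, d(10) = 4, d(11) = 2, d(12) = 6, d(13) = 2, d(14) = 4, d(15) = 4, d(16) = 5, d(17) = 2, d(18) = 6, d(19) = 2, d(20) = 6, d(21) = 4, d(22) = 4, d(23) = 2, d(24) = 8, d(25) = 3, d(26) = 4, d(27) = 4, d(28) = 6, d(29) = 2, d(30) = 8. Summing all 30 values: 111. (Dirichlet's divisor formula: Σ_{n ≤ x} d(n) = x ln(x) + (2γ − 1) x + O(√x). For x = 30, the asymptotic estimate is ≈ 106.67.)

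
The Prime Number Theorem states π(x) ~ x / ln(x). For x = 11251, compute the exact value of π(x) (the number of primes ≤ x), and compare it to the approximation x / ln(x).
π(11251) = 1360;  x/ln(x) ≈ 1206.13;  relative error ≈ 11.31%.

Directly count primes up to 11251: π(11251) = 1360. The PNT approximation gives 11251/ln(11251) ≈ 11251/9.32821 ≈ 1206.13. Relative error (π(x) − x/ln(x)) / π(x) ≈ 11.31%; the approximation is known to undercount slightly (Li(x) is a better estimate).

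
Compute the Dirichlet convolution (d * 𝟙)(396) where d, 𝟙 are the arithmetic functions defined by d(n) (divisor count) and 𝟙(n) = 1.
(d * 𝟙)(396) = 108

Divisors of 396: [1, 2, 3, 4, 6, 9, 11, 12, 18, 22, 33, 36, 44, 66, 99, 132, 198, 396]. For each d | 396:
  d = 1: d(1) · 𝟙(396/1) = 1 · 1 = 1
  d = 2: d(2) · 𝟙(396/2) = 2 · 1 = 2
  d = 3: d(3) · 𝟙(396/3) = 2 · 1 = 2
  d = 4: d(4) · 𝟙(396/4) = 3 · 1 = 3
  d = 6: d(6) · 𝟙(396/6) = 4 · 1 = 4
  d = 9: d(9) · 𝟙(396/9) = 3 · 1 = 3
  d = 11: d(11) · 𝟙(396/11) = 2 · 1 = 2
  d = 12: d(12) · 𝟙(396/12) = 6 · 1 = 6
  d = 18: d(18) · 𝟙(396/18) = 6 · 1 = 6
  d = 22: d(22) · 𝟙(396/22) = 4 · 1 = 4
  d = 33: d(33) · 𝟙(396/33) = 4 · 1 = 4
  d = 36: d(36) · 𝟙(396/36) = 9 · 1 = 9
  d = 44: d(44) · 𝟙(396/44) = 6 · 1 = 6
  d = 66: d(66) · 𝟙(396/66) = 8 · 1 = 8
  d = 99: d(99) · 𝟙(396/99) = 6 · 1 = 6
  d = 132: d(132) · 𝟙(396/132) = 12 · 1 = 12
  d = 198: d(198) · 𝟙(396/198) = 12 · 1 = 12
  d = 396: d(396) · 𝟙(396/396) = 18 · 1 = 18
Summing: (d * 𝟙)(396) = 1 + 2 + 2 + 3 + 4 + 3 + 2 + 6 + 6 + 4 + 4 + 9 + 6 + 8 + 6 + 12 + 12 + 18 = 108.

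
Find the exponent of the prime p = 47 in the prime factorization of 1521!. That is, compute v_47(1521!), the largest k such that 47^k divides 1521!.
v_47(1521!) = 32

Legendre's formula: v_p(n!) = Σ_{k ≥ 1} ⌊n / p^k⌋. For p = 47, n = 1521, the terms are:
  ⌊1521/47^1⌋ = ⌊1521/47⌋ = 32
(the next term ⌊1521/47^2⌋ = 0, terminating the sum). Summing: v_47(1521!) = 32 = 32.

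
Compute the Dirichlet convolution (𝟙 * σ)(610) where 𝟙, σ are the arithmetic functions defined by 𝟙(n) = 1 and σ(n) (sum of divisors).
(𝟙 * σ)(610) = 1764

Divisors of 610: [1, 2, 5, 10, 61, 122, 305, 610]. For each d | 610:
  d = 1: 𝟙(1) · σ(610/1) = 1 · 1116 = 1116
  d = 2: 𝟙(2) · σ(610/2) = 1 · 372 = 372
  d = 5: 𝟙(5) · σ(610/5) = 1 · 186 = 186
  d = 10: 𝟙(10) · σ(610/10) = 1 · 62 = 62
  d = 61: 𝟙(61) · σ(610/61) = 1 · 18 = 18
  d = 122: 𝟙(122) · σ(610/122) = 1 · 6 = 6
  d = 305: 𝟙(305) · σ(610/305) = 1 · 3 = 3
  d = 610: 𝟙(610) · σ(610/610) = 1 · 1 = 1
Summing: (𝟙 * σ)(610) = 1116 + 372 + 186 + 62 + 18 + 6 + 3 + 1 = 1764.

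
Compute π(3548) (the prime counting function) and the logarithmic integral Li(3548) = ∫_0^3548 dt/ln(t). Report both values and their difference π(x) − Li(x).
π(3548) = 497;  Li(3548) ≈ 510.48;  π(x) − Li(x) ≈ -13.48.

Direct count of primes ≤ 3548 gives π(3548) = 497. Numerical evaluation of the logarithmic integral gives Li(3548) ≈ 510.48. The difference π(x) − Li(x) ≈ -13.48 is typically negative for small/moderate x (Li(x) overestimates), though Littlewood's theorem shows this sign changes infinitely often.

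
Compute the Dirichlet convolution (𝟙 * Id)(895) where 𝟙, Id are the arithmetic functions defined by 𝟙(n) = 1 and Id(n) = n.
(𝟙 * Id)(895) = 1080

Divisors of 895: [1, 5, 179, 895]. For each d | 895:
  d = 1: 𝟙(1) · Id(895/1) = 1 · 895 = 895
  d = 5: 𝟙(5) · Id(895/5) = 1 · 179 = 179
  d = 179: 𝟙(179) · Id(895/179) = 1 · 5 = 5
  d = 895: 𝟙(895) · Id(895/895) = 1 · 1 = 1
Summing: (𝟙 * Id)(895) = 895 + 179 + 5 + 1 = 1080.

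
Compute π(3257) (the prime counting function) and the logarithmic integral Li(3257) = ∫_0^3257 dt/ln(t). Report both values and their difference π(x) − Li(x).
π(3257) = 460;  Li(3257) ≈ 474.69;  π(x) − Li(x) ≈ -14.69.

Direct count of primes ≤ 3257 gives π(3257) = 460. Numerical evaluation of the logarithmic integral gives Li(3257) ≈ 474.69. The difference π(x) − Li(x) ≈ -14.69 is typically negative for small/moderate x (Li(x) overestimates), though Littlewood's theorem shows this sign changes infinitely often.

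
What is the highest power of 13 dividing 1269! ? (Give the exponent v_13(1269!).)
v_13(1269!) = 104

Legendre's formula: v_p(n!) = Σ_{k ≥ 1} ⌊n / p^k⌋. For p = 13, n = 1269, the terms are:
  ⌊1269/13^1⌋ = ⌊1269/13⌋ = 97
  ⌊1269/13^2⌋ = ⌊1269/169⌋ = 7
(the next term ⌊1269/13^3⌋ = 0, terminating the sum). Summing: v_13(1269!) = 97 + 7 = 104.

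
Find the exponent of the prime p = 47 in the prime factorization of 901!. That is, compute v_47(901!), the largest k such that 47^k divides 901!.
v_47(901!) = 19

Legendre's formula: v_p(n!) = Σ_{k ≥ 1} ⌊n / p^k⌋. For p = 47, n = 901, the terms are:
  ⌊901/47^1⌋ = ⌊901/47⌋ = 19
(the next term ⌊901/47^2⌋ = 0, terminating the sum). Summing: v_47(901!) = 19 = 19.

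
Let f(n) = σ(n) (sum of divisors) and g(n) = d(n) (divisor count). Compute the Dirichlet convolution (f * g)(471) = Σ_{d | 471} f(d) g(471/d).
(σ * d)(471) = 960

Divisors of 471: [1, 3, 157, 471]. For each d | 471:
  d = 1: σ(1) · d(471/1) = 1 · 4 = 4
  d = 3: σ(3) · d(471/3) = 4 · 2 = 8
  d = 157: σ(157) · d(471/157) = 158 · 2 = 316
  d = 471: σ(471) · d(471/471) = 632 · 1 = 632
Summing: (σ * d)(471) = 4 + 8 + 316 + 632 = 960.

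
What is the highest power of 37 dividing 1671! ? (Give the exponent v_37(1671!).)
v_37(1671!) = 46

Legendre's formula: v_p(n!) = Σ_{k ≥ 1} ⌊n / p^k⌋. For p = 37, n = 1671, the terms are:
  ⌊1671/37^1⌋ = ⌊1671/37⌋ = 45
  ⌊1671/37^2⌋ = ⌊1671/1369⌋ = 1
(the next term ⌊1671/37^3⌋ = 0, terminating the sum). Summing: v_37(1671!) = 45 + 1 = 46.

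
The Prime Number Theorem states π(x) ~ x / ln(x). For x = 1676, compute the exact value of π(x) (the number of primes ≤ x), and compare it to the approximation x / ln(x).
π(1676) = 263;  x/ln(x) ≈ 225.75;  relative error ≈ 14.16%.

Directly count primes up to 1676: π(1676) = 263. The PNT approximation gives 1676/ln(1676) ≈ 1676/7.42417 ≈ 225.75. Relative error (π(x) − x/ln(x)) / π(x) ≈ 14.16%; the approximation is known to undercount slightly (Li(x) is a better estimate).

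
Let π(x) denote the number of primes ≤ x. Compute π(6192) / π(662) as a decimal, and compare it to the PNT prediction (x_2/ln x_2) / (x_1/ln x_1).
π(6192)/π(662) = 804/121 ≈ 6.6446;  PNT prediction ≈ 6.9583.

π(662) = 121 and π(6192) = 804, so π(6192)/π(662) ≈ 6.6446. The PNT-predicted ratio is (6192/ln(6192)) / (662/ln(662)) ≈ 6.9583. The two agree to within a few percent, as expected.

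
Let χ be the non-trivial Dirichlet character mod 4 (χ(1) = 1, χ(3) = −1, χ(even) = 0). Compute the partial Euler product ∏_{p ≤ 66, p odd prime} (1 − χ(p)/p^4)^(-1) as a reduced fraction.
∏ = 81934214988902113115031508050672702841756592198516788686922065253543/82850154482442028729801746725895742819441886414557775886809038848000

The odd primes p ≤ 66 are [3, 5, 7, 11, 13, 17, 19, 23, 29, 31, 37, 41, 43, 47, 53, 59, 61]. For each, χ(p) = 1 if p ≡ 1 mod 4, χ(p) = −1 if p ≡ 3 mod 4. Taking (1 − χ(p)/p^4)^(-1) = p^4/(p^4 − χ(p)): (1 − (-1)/3^4)^(-1) · (1 − (1)/5^4)^(-1) · (1 − (-1)/7^4)^(-1) · (1 − (-1)/11^4)^(-1) · (1 − (1)/13^4)^(-1) · (1 − (1)/17^4)^(-1) · (1 − (-1)/19^4)^(-1) · (1 − (-1)/23^4)^(-1) · (1 − (1)/29^4)^(-1) · (1 − (-1)/31^4)^(-1) · (1 − (1)/37^4)^(-1) · (1 − (1)/41^4)^(-1) · (1 − (-1)/43^4)^(-1) · (1 − (-1)/47^4)^(-1) · (1 − (1)/53^4)^(-1) · (1 − (-1)/59^4)^(-1) · (1 − (1)/61^4)^(-1) = 81934214988902113115031508050672702841756592198516788686922065253543/82850154482442028729801746725895742819441886414557775886809038848000.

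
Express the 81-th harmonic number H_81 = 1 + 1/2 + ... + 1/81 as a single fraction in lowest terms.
H_81 = 44031838385838021258243173365847173/8845597978580177157715301537899200

Direct summation: H_81 = 1 + 1/2 + ... + 1/81. The least common denominator is lcm(1, ..., 81) = 97301577764381948734868316916891200; over this denominator the numerator is 97301577764381948734868316916891200 + 48650788882190974367434158458445600 + 32433859254793982911622772305630400 + 24325394441095487183717079229222800 + 19460315552876389746973663383378240 + 16216929627396991455811386152815200 + 13900225394911706962124045273841600 + 12162697220547743591858539614611400 + 10811286418264660970540924101876800 + 9730157776438194873486831691689120 + 8845597978580177157715301537899200 + 8108464813698495727905693076407600 + 7484736751106303748836024378222400 + 6950112697455853481062022636920800 + 6486771850958796582324554461126080 + 6081348610273871795929269807305700 + 5723622221434232278521665700993600 + 5405643209132330485270462050938400 + 5121135671809576249203595627204800 + 4865078888219097436743415845844560 + 4633408464970568987374681757947200 + 4422798989290088578857650768949600 + 4230503381060084727602970300734400 + 4054232406849247863952846538203800 + 3892063110575277949394732676675648 + 3742368375553151874418012189111200 + 3603762139421553656846974700625600 + 3475056348727926740531011318460400 + 3355226819461446508098907479892800 + 3243385925479398291162277230563040 + 3138760573044578991447365061835200 + 3040674305136935897964634903652850 + 2948532659526725719238433845966400 + 2861811110717116139260832850496800 + 2780045078982341392424809054768320 + 2702821604566165242635231025469200 + 2629772372010322938780224781537600 + 2560567835904788124601797813602400 + 2494912250368767916278674792740800 + 2432539444109548718371707922922280 + 2373209213765413383777276022363200 + 2316704232485284493687340878973600 + 2262827389869347644996937602718400 + 2211399494645044289428825384474800 + 2162257283652932194108184820375360 + 2115251690530042363801485150367200 + 2070246335412381887975921636529600 + 2027116203424623931976423269101900 + 1985746484987386708874863610548800 + 1946031555287638974697366338337824 + 1907874073811410759507221900331200 + 1871184187776575937209006094555600 + 1835878825743055636506949375790400 + 1801881069710776828423487350312800 + 1769119595716035431543060307579840 + 1737528174363963370265505659230200 + 1707045223936525416401198542401600 + 1677613409730723254049453739946400 + 1649179284142066927709632490116800 + 1621692962739699145581138615281520 + 1595107832202982766145382244539200 + 1569380286522289495723682530917600 + 1544469488323522995791560585982400 + 1520337152568467948982317451826425 + 1496947350221260749767204875644480 + 1474266329763362859619216922983200 + 1452262354692267891565198759953600 + 1430905555358558069630416425248400 + 1410167793686694909200990100244800 + 1390022539491170696212404527384160 + 1370444757244816179364342491787200 + 1351410802283082621317615512734600 + 1332898325539478749792716670094400 + 1314886186005161469390112390768800 + 1297354370191759316464910892225216 + 1280283917952394062300898906801200 + 1263656854082882451102185933985600 + 1247456125184383958139337396370400 + 1231665541321290490314788821732800 + 1216269722054774359185853961461140 + 1201254046473851218948991566875200 = 484350222244218233840674907024318903, so H_81 = 484350222244218233840674907024318903/97301577764381948734868316916891200; reducing by gcd(484350222244218233840674907024318903, 97301577764381948734868316916891200) = 11 gives 44031838385838021258243173365847173/8845597978580177157715301537899200 ≈ 4.97782. (The PNT-adjacent estimate ln(81) + γ ≈ 4.97166 matches within O(1/n).)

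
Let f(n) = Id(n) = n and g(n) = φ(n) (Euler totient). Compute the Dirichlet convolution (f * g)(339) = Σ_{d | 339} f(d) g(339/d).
(Id * φ)(339) = 1125

Divisors of 339: [1, 3, 113, 339]. For each d | 339:
  d = 1: Id(1) · φ(339/1) = 1 · 224 = 224
  d = 3: Id(3) · φ(339/3) = 3 · 112 = 336
  d = 113: Id(113) · φ(339/113) = 113 · 2 = 226
  d = 339: Id(339) · φ(339/339) = 339 · 1 = 339
Summing: (Id * φ)(339) = 224 + 336 + 226 + 339 = 1125.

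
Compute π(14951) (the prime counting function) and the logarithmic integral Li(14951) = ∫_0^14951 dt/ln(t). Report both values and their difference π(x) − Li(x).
π(14951) = 1751;  Li(14951) ≈ 1771.53;  π(x) − Li(x) ≈ -20.53.

Direct count of primes ≤ 14951 gives π(14951) = 1751. Numerical evaluation of the logarithmic integral gives Li(14951) ≈ 1771.53. The difference π(x) − Li(x) ≈ -20.53 is typically negative for small/moderate x (Li(x) overestimates), though Littlewood's theorem shows this sign changes infinitely often.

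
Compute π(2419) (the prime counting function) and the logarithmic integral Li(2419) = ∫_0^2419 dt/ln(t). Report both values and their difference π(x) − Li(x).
π(2419) = 359;  Li(2419) ≈ 369.23;  π(x) − Li(x) ≈ -10.23.

Direct count of primes ≤ 2419 gives π(2419) = 359. Numerical evaluation of the logarithmic integral gives Li(2419) ≈ 369.23. The difference π(x) − Li(x) ≈ -10.23 is typically negative for small/moderate x (Li(x) overestimates), though Littlewood's theorem shows this sign changes infinitely often.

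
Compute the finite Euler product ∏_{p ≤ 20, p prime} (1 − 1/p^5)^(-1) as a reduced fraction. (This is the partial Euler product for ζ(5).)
∏ = 995488417328655275157507375/960036697434231116505428608

The primes p ≤ 20 are [2, 3, 5, 7, 11, 13, 17, 19]. For each prime, (1 − 1/p^5)^(-1) = p^5 / (p^5 − 1). The product is (1 − 1/2^5)^(-1), (1 − 1/3^5)^(-1), (1 − 1/5^5)^(-1), (1 − 1/7^5)^(-1), (1 − 1/11^5)^(-1), (1 − 1/13^5)^(-1), (1 − 1/17^5)^(-1), (1 − 1/19^5)^(-1) = ∏ p^5 / (p^5 − 1) = 995488417328655275157507375/960036697434231116505428608.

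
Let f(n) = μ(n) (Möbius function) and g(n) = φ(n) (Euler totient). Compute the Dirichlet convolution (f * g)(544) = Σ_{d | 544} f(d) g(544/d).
(μ * φ)(544) = 120

Divisors of 544: [1, 2, 4, 8, 16, 17, 32, 34, 68, 136, 272, 544]. For each d | 544:
  d = 1: μ(1) · φ(544/1) = 1 · 256 = 256
  d = 2: μ(2) · φ(544/2) = -1 · 128 = -128
  d = 4: μ(4) · φ(544/4) = 0 · 64 = 0
  d = 8: μ(8) · φ(544/8) = 0 · 32 = 0
  d = 16: μ(16) · φ(544/16) = 0 · 16 = 0
  d = 17: μ(17) · φ(544/17) = -1 · 16 = -16
  d = 32: μ(32) · φ(544/32) = 0 · 16 = 0
  d = 34: μ(34) · φ(544/34) = 1 · 8 = 8
  d = 68: μ(68) · φ(544/68) = 0 · 4 = 0
  d = 136: μ(136) · φ(544/136) = 0 · 2 = 0
  d = 272: μ(272) · φ(544/272) = 0 · 1 = 0
  d = 544: μ(544) · φ(544/544) = 0 · 1 = 0
Summing: (μ * φ)(544) = 256 + -128 + 0 + 0 + 0 + -16 + 0 + 8 + 0 + 0 + 0 + 0 = 120.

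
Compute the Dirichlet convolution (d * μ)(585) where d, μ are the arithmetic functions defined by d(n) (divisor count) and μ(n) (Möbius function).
(d * μ)(585) = 1

Divisors of 585: [1, 3, 5, 9, 13, 15, 39, 45, 65, 117, 195, 585]. For each d | 585:
  d = 1: d(1) · μ(585/1) = 1 · 0 = 0
  d = 3: d(3) · μ(585/3) = 2 · -1 = -2
  d = 5: d(5) · μ(585/5) = 2 · 0 = 0
  d = 9: d(9) · μ(585/9) = 3 · 1 = 3
  d = 13: d(13) · μ(585/13) = 2 · 0 = 0
  d = 15: d(15) · μ(585/15) = 4 · 1 = 4
  d = 39: d(39) · μ(585/39) = 4 · 1 = 4
  d = 45: d(45) · μ(585/45) = 6 · -1 = -6
  d = 65: d(65) · μ(585/65) = 4 · 0 = 0
  d = 117: d(117) · μ(585/117) = 6 · -1 = -6
  d = 195: d(195) · μ(585/195) = 8 · -1 = -8
  d = 585: d(585) · μ(585/585) = 12 · 1 = 12
Summing: (d * μ)(585) = 0 + -2 + 0 + 3 + 0 + 4 + 4 + -6 + 0 + -6 + -8 + 12 = 1.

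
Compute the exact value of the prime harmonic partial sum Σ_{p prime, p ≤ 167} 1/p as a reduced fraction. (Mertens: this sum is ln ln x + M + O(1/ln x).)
Σ 1/p = 1840793455149223796977553240989608507934961889604586193282330007699/962947420735983927056946215901134429196419130606213075415963491270

π(167) = 39, so the primes ≤ 167 are [2, 3, 5, 7, 11, 13, 17, 19, 23, 29, 31, 37, 41, 43, 47, 53, 59, 61, 67, 71, 73, 79, 83, 89, 97, 101, 103, 107, 109, 113, 127, 131, 137, 139, 149, 151, 157, 163, 167]. Summing 1/p over these primes: 1840793455149223796977553240989608507934961889604586193282330007699/962947420735983927056946215901134429196419130606213075415963491270 ≈ 1.9116. Mertens estimate ln ln(167) + 0.2615 ≈ 1.8943.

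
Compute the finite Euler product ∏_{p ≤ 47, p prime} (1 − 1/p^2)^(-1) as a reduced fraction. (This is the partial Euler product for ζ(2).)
∏ = 162139622078364740433577733/98952027459385036898304000

The primes p ≤ 47 are [2, 3, 5, 7, 11, 13, 17, 19, 23, 29, 31, 37, 41, 43, 47]. For each prime, (1 − 1/p^2)^(-1) = p^2 / (p^2 − 1). The product is (1 − 1/2^2)^(-1), (1 − 1/3^2)^(-1), (1 − 1/5^2)^(-1), (1 − 1/7^2)^(-1), (1 − 1/11^2)^(-1), (1 − 1/13^2)^(-1), (1 − 1/17^2)^(-1), (1 − 1/19^2)^(-1), (1 − 1/23^2)^(-1), (1 − 1/29^2)^(-1), (1 − 1/31^2)^(-1), (1 − 1/37^2)^(-1), (1 − 1/41^2)^(-1), (1 − 1/43^2)^(-1), (1 − 1/47^2)^(-1) = ∏ p^2 / (p^2 − 1) = 162139622078364740433577733/98952027459385036898304000.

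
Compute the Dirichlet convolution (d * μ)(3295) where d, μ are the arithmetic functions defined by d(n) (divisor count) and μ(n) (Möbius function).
(d * μ)(3295) = 1

Divisors of 3295: [1, 5, 659, 3295]. For each d | 3295:
  d = 1: d(1) · μ(3295/1) = 1 · 1 = 1
  d = 5: d(5) · μ(3295/5) = 2 · -1 = -2
  d = 659: d(659) · μ(3295/659) = 2 · -1 = -2
  d = 3295: d(3295) · μ(3295/3295) = 4 · 1 = 4
Summing: (d * μ)(3295) = 1 + -2 + -2 + 4 = 1.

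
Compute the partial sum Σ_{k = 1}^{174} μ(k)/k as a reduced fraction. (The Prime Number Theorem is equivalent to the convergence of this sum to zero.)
Σ μ(k)/k = -291895861671370214401988773976597804369856804354890517841750669749/27764983964554203230141949225149376041830084932479143674493613998285

Values of μ(k) for 1 ≤ k ≤ 174: μ(1) = 1, μ(2) = -1, μ(3) = -1, μ(5) = -1, μ(6) = 1, μ(7) = -1, μ(10) = 1, μ(11) = -1, μ(13) = -1, μ(14) = 1, μ(15) = 1, μ(17) = -1, μ(19) = -1, μ(21) = 1, μ(22) = 1, μ(23) = -1, μ(26) = 1, μ(29) = -1, μ(30) = -1, μ(31) = -1, μ(33) = 1, μ(34) = 1, μ(35) = 1, μ(37) = -1, μ(38) = 1, μ(39) = 1, μ(41) = -1, μ(42) = -1, μ(43) = -1, μ(46) = 1, μ(47) = -1, μ(51) = 1, μ(53) = -1, μ(55) = 1, μ(57) = 1, μ(58) = 1, μ(59) = -1, μ(61) = -1, μ(62) = 1, μ(65) = 1, μ(66) = -1, μ(67) = -1, μ(69) = 1, μ(70) = -1, μ(71) = -1, μ(73) = -1, μ(74) = 1, μ(77) = 1, μ(78) = -1, μ(79) = -1, μ(82) = 1, μ(83) = -1, μ(85) = 1, μ(86) = 1, μ(87) = 1, μ(89) = -1, μ(91) = 1, μ(93) = 1, μ(94) = 1, μ(95) = 1, μ(97) = -1, μ(101) = -1, μ(102) = -1, μ(103) = -1, μ(105) = -1, μ(106) = 1, μ(107) = -1, μ(109) = -1, μ(110) = -1, μ(111) = 1, μ(113) = -1, μ(114) = -1, μ(115) = 1, μ(118) = 1, μ(119) = 1, μ(122) = 1, μ(123) = 1, μ(127) = -1, μ(129) = 1, μ(130) = -1, μ(131) = -1, μ(133) = 1, μ(134) = 1, μ(137) = -1, μ(138) = -1, μ(139) = -1, μ(141) = 1, μ(142) = 1, μ(143) = 1, μ(145) = 1, μ(146) = 1, μ(149) = -1, μ(151) = -1, μ(154) = -1, μ(155) = 1, μ(157) = -1, μ(158) = 1, μ(159) = 1, μ(161) = 1, μ(163) = -1, μ(165) = -1, μ(166) = 1, μ(167) = -1, μ(170) = -1, μ(173) = -1, μ(174) = -1, with μ = 0 on non-squarefree integers. Summing μ(k)/k for k where μ(k) ≠ 0 gives -291895861671370214401988773976597804369856804354890517841750669749/27764983964554203230141949225149376041830084932479143674493613998285 ≈ -0.0105. (PNT ⟺ this sum → 0 as n → ∞.)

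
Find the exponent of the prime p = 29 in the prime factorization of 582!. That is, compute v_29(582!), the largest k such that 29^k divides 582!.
v_29(582!) = 20

Legendre's formula: v_p(n!) = Σ_{k ≥ 1} ⌊n / p^k⌋. For p = 29, n = 582, the terms are:
  ⌊582/29^1⌋ = ⌊582/29⌋ = 20
(the next term ⌊582/29^2⌋ = 0, terminating the sum). Summing: v_29(582!) = 20 = 20.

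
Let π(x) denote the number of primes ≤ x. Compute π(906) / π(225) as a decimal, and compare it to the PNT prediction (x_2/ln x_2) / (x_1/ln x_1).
π(906)/π(225) = 154/48 ≈ 3.2083;  PNT prediction ≈ 3.2029.

π(225) = 48 and π(906) = 154, so π(906)/π(225) ≈ 3.2083. The PNT-predicted ratio is (906/ln(906)) / (225/ln(225)) ≈ 3.2029. The two agree to within a few percent, as expected.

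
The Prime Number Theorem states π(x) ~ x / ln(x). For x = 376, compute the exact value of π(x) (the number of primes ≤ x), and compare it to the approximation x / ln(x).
π(376) = 74;  x/ln(x) ≈ 63.41;  relative error ≈ 14.31%.

Directly count primes up to 376: π(376) = 74. The PNT approximation gives 376/ln(376) ≈ 376/5.92959 ≈ 63.41. Relative error (π(x) − x/ln(x)) / π(x) ≈ 14.31%; the approximation is known to undercount slightly (Li(x) is a better estimate).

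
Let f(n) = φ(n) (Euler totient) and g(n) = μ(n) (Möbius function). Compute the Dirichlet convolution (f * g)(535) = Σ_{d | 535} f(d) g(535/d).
(φ * μ)(535) = 315

Divisors of 535: [1, 5, 107, 535]. For each d | 535:
  d = 1: φ(1) · μ(535/1) = 1 · 1 = 1
  d = 5: φ(5) · μ(535/5) = 4 · -1 = -4
  d = 107: φ(107) · μ(535/107) = 106 · -1 = -106
  d = 535: φ(535) · μ(535/535) = 424 · 1 = 424
Summing: (φ * μ)(535) = 1 + -4 + -106 + 424 = 315.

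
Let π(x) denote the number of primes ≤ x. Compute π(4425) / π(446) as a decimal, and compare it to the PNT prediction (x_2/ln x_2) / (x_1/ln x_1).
π(4425)/π(446) = 602/86 ≈ 7.0000;  PNT prediction ≈ 7.2096.

π(446) = 86 and π(4425) = 602, so π(4425)/π(446) ≈ 7.0000. The PNT-predicted ratio is (4425/ln(4425)) / (446/ln(446)) ≈ 7.2096. The two agree to within a few percent, as expected.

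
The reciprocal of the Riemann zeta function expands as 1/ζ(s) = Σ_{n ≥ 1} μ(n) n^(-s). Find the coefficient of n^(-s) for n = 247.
μ(247) = 1

Factor n = 247 = 13 · 19. μ(n) = 0 if any exponent ≥ 2 (not squarefree); otherwise μ(n) = (−1)^{ω(n)} where ω(n) is the number of distinct prime factors. Applying: μ(247) = 1.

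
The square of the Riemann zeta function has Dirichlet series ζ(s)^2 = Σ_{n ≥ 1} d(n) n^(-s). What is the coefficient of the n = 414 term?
d(414) = 12

ζ(s)^2 = (Σ 1/m^s)(Σ 1/k^s). The coefficient of 1/n^s in the product is the number of ordered pairs (m, k) with mk = n, which equals d(n). For n = 414, divisors are [1, 2, 3, 6, 9, 18, 23, 46, 69, 138, 207, 414], so d(414) = 12.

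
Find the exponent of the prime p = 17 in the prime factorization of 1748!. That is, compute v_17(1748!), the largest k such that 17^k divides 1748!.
v_17(1748!) = 108

Legendre's formula: v_p(n!) = Σ_{k ≥ 1} ⌊n / p^k⌋. For p = 17, n = 1748, the terms are:
  ⌊1748/17^1⌋ = ⌊1748/17⌋ = 102
  ⌊1748/17^2⌋ = ⌊1748/289⌋ = 6
(the next term ⌊1748/17^3⌋ = 0, terminating the sum). Summing: v_17(1748!) = 102 + 6 = 108.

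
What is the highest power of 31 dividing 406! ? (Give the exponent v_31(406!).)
v_31(406!) = 13

Legendre's formula: v_p(n!) = Σ_{k ≥ 1} ⌊n / p^k⌋. For p = 31, n = 406, the terms are:
  ⌊406/31^1⌋ = ⌊406/31⌋ = 13
(the next term ⌊406/31^2⌋ = 0, terminating the sum). Summing: v_31(406!) = 13 = 13.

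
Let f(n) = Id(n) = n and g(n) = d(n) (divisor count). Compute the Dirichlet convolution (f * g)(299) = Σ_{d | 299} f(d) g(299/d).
(Id * d)(299) = 375

Divisors of 299: [1, 13, 23, 299]. For each d | 299:
  d = 1: Id(1) · d(299/1) = 1 · 4 = 4
  d = 13: Id(13) · d(299/13) = 13 · 2 = 26
  d = 23: Id(23) · d(299/23) = 23 · 2 = 46
  d = 299: Id(299) · d(299/299) = 299 · 1 = 299
Summing: (Id * d)(299) = 4 + 26 + 46 + 299 = 375.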